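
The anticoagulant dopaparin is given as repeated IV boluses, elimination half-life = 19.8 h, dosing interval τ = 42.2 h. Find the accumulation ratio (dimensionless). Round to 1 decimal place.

1.3

k = ln2 / t½ = 0.693147 / 19.8 = 0.03501 h⁻¹
e^(−kτ) = e^(−0.03501 × 42.2) = 0.2282
Accumulation ratio R = 1 / (1 − e^(−kτ)) = 1 / (1 − 0.2282) = 1.296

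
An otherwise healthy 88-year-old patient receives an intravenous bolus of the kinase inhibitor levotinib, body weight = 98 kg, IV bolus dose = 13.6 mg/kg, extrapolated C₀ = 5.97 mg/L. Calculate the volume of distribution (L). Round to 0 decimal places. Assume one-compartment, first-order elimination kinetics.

Dose = 13.6 × 98 = 1333 mg
Vd = Dose / C₀ = 1333 / 5.97 = 223.3 L

223 L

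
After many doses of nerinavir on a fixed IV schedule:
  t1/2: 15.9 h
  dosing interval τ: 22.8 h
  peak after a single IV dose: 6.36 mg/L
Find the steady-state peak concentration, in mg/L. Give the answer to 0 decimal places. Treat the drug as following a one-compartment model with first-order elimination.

10 mg/L

k = ln2 / t½ = 0.693147 / 15.9 = 0.04359 h⁻¹
e^(−kτ) = e^(−0.04359 × 22.8) = 0.3701
Accumulation ratio R = 1 / (1 − e^(−kτ)) = 1 / (1 − 0.3701) = 1.588
Steady-state peak = C₀ × R = 6.36 × 1.588 = 10.10 mg/L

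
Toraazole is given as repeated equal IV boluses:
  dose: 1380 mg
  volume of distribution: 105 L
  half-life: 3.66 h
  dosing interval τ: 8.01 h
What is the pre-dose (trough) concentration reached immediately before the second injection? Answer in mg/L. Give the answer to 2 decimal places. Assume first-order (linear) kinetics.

2.88 mg/L

C₀ per dose = Dose / Vd = 1380 / 105 = 13.14 mg/L
k = ln2 / t½ = 0.693147 / 3.66 = 0.1894 h⁻¹
Fraction remaining after one interval: r = e^(−kτ) = e^(−0.1894 × 8.01) = 0.2193
Before dose 2, 1 dose has been given (aged 1τ).
C_trough = C₀ × r = 13.14 × 0.2193 = 2.882 mg/L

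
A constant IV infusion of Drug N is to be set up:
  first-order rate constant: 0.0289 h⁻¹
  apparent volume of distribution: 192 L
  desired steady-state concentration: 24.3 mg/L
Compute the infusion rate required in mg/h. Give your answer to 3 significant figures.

CL = k × Vd = 0.02890 × 192 = 5.549 L/h
At steady state, infusion rate R₀ = Css × CL = 24.3 × 5.549 = 134.8 mg/h

135 mg/h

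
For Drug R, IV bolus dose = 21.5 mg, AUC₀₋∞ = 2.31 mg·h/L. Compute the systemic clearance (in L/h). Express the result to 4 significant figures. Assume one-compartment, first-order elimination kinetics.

CL = Dose / AUC = 21.5 / 2.31 = 9.307 L/h

9.307 L/h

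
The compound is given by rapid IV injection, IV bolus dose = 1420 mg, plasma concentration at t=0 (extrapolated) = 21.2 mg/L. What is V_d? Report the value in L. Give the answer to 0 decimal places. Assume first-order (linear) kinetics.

67 L

Vd = Dose / C₀ = 1420 / 21.2 = 66.98 L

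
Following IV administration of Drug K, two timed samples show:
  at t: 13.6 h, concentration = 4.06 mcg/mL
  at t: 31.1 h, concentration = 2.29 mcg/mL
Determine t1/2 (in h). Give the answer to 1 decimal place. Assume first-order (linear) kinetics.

21.2 h

k = ln(C₁/C₂) / (t₂ − t₁) = ln(4.06/2.29) / (31.1 − 13.6)
  = 0.5726 / 17.50 = 0.03272 h⁻¹
t½ = ln2 / k = 0.693147 / 0.03272 = 21.18 h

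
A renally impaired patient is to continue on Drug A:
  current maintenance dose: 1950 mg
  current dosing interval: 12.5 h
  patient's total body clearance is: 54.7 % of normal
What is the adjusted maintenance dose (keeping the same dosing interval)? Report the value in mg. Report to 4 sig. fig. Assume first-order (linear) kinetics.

1067 mg

To keep the same average steady-state level, dosing rate must scale with clearance.
CL ratio = 54.7 / 100 = 0.5470
New dose (same interval) = 1950 × 0.5470 = 1067 mg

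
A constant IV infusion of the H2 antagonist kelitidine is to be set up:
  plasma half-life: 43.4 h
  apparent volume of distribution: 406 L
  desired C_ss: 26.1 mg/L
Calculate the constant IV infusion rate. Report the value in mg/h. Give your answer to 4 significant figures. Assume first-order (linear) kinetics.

169.2 mg/h

k = ln2 / t½ = 0.693147 / 43.4 = 0.01597 h⁻¹
CL = k × Vd = 0.01597 × 406 = 6.484 L/h
At steady state, infusion rate R₀ = Css × CL = 26.1 × 6.484 = 169.2 mg/h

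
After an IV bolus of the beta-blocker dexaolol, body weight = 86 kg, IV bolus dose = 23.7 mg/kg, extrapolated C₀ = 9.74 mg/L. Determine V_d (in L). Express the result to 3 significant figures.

Dose = 23.7 × 86 = 2038 mg
Vd = Dose / C₀ = 2038 / 9.74 = 209.2 L

209 L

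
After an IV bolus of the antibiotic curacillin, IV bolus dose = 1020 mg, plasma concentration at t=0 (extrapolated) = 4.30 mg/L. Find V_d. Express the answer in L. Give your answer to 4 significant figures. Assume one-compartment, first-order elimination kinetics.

237.2 L

Vd = Dose / C₀ = 1020 / 4.30 = 237.2 L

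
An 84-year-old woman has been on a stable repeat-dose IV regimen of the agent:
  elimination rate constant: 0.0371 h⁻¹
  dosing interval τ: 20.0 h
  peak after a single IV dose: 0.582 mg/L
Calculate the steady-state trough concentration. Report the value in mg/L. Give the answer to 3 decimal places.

e^(−kτ) = e^(−0.03710 × 20.0) = 0.4762
Accumulation ratio R = 1 / (1 − e^(−kτ)) = 1 / (1 − 0.4762) = 1.909
Steady-state trough = C₀ × R × e^(−kτ) = 0.582 × 1.909 × 0.4762 = 0.5291 mg/L

0.529 mg/L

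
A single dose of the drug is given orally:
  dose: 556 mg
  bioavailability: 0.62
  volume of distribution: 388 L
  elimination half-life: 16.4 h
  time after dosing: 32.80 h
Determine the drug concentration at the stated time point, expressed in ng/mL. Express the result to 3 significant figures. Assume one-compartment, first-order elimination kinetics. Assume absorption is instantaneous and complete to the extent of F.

222 ng/mL

Amount reaching circulation = F × Dose = 0.62 × 556.0 = 344.7 mg
C₀ = F·Dose / Vd = 344.7 / 388 = 0.8884 mg/L
k = ln2 / t½ = 0.693147 / 16.4 = 0.04227 h⁻¹
t / t½ = 32.80 / 16.4 = 2 half-lives
C = C₀ × (1/2)^2 = 0.8884 × 0.2500 = 0.2221 mg/L
Convert: 0.2221 mg/L × 1000 = 222.1 ng/mL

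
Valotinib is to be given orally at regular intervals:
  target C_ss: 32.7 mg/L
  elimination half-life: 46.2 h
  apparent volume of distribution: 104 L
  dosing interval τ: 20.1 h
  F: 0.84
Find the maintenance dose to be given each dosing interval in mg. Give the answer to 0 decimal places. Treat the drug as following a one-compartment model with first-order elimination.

k = ln2 / t½ = 0.693147 / 46.2 = 0.01500 h⁻¹
CL = k × Vd = 0.01500 × 104 = 1.560 L/h
At steady state, F × (Dose/τ) = Css × CL.
Dose = Css × CL × τ / F = 32.7 × 1.560 × 20.1 / 0.84 = 1221 mg

1221 mg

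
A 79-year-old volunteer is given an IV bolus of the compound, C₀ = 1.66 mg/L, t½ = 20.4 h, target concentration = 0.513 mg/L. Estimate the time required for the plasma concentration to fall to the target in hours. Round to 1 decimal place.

34.6 h

k = ln2 / t½ = 0.693147 / 20.4 = 0.03398 h⁻¹
t = ln(C₀ / C) / k = ln(1.660 / 0.513) / 0.03398
  = ln(3.236) / 0.03398 = 1.174 / 0.03398 = 34.55 h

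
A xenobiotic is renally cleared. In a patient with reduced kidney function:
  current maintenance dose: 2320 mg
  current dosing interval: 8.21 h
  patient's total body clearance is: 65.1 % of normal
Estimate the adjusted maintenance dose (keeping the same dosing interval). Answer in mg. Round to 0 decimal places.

1510 mg

To keep the same average steady-state level, dosing rate must scale with clearance.
CL ratio = 65.1 / 100 = 0.6510
New dose (same interval) = 2320 × 0.6510 = 1510 mg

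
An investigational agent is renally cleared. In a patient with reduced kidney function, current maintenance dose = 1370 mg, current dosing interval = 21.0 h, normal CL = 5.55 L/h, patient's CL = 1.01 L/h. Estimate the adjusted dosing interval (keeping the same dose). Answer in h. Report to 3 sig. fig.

To keep the same average steady-state level, dosing rate must scale with clearance.
CL ratio = 1.01 / 5.55 = 0.1820
New interval (same dose) = 21.0 / 0.1820 = 115.4 h

115 h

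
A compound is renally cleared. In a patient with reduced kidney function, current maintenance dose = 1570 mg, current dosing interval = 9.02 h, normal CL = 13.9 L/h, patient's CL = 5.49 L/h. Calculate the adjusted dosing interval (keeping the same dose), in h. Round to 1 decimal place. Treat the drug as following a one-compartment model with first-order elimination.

22.8 h

To keep the same average steady-state level, dosing rate must scale with clearance.
CL ratio = 5.49 / 13.9 = 0.3950
New interval (same dose) = 9.02 / 0.3950 = 22.84 h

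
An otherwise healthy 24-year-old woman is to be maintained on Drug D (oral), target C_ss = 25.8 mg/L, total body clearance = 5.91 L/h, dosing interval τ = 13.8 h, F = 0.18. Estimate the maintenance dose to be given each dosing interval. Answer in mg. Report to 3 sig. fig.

11700 mg

At steady state, F × (Dose/τ) = Css × CL.
Dose = Css × CL × τ / F = 25.8 × 5.910 × 13.8 / 0.18 = 11690 mg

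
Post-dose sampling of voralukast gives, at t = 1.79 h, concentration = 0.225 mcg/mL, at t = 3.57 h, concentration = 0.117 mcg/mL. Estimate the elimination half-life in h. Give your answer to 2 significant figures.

k = ln(C₁/C₂) / (t₂ − t₁) = ln(0.225/0.117) / (3.57 − 1.79)
  = 0.6539 / 1.780 = 0.3674 h⁻¹
t½ = ln2 / k = 0.693147 / 0.3674 = 1.887 h

1.9 h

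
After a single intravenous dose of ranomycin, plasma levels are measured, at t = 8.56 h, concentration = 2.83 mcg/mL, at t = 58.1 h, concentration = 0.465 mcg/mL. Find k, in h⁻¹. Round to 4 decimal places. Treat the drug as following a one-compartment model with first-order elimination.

k = ln(C₁/C₂) / (t₂ − t₁) = ln(2.83/0.465) / (58.1 − 8.56)
  = 1.806 / 49.54 = 0.03646 h⁻¹

0.0365 h⁻¹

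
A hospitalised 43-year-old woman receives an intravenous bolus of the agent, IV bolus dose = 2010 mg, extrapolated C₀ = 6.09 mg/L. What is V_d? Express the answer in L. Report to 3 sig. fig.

330 L

Vd = Dose / C₀ = 2010 / 6.09 = 330.0 L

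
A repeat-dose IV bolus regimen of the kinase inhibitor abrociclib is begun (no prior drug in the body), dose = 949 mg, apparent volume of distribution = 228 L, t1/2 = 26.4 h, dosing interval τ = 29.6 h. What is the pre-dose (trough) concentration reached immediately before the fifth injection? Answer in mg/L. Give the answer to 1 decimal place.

C₀ per dose = Dose / Vd = 949 / 228 = 4.162 mg/L
k = ln2 / t½ = 0.693147 / 26.4 = 0.02626 h⁻¹
Fraction remaining after one interval: r = e^(−kτ) = e^(−0.02626 × 29.6) = 0.4596
Before dose 5, 4 doses have been given (aged 1τ, 2τ, 3τ, 4τ).
C_trough = C₀ × (r + r² + … + r^4) = C₀ × r(1−r^4)/(1−r)
        = 4.162 × 0.4596 × (1 − 0.04462) / (1 − 0.4596) = 3.382 mg/L

3.4 mg/L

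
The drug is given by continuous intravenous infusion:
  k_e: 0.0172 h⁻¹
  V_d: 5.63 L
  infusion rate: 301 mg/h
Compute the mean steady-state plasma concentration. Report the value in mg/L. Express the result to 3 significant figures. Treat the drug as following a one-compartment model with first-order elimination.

CL = k × Vd = 0.01720 × 5.63 = 0.09684 L/h
At steady state Css = R₀ / CL = 301 / 0.09684 = 3108 mg/L

3110 mg/L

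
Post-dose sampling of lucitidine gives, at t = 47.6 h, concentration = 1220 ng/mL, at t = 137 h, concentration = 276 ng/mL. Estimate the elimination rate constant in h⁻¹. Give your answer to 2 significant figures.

k = ln(C₁/C₂) / (t₂ − t₁) = ln(1220/276) / (137 − 47.6)
  = 1.486 / 89.40 = 0.01662 h⁻¹

0.017 h⁻¹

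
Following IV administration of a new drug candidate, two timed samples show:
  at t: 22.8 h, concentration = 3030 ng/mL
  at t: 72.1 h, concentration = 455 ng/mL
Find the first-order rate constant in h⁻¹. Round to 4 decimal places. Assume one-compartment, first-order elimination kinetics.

0.0385 h⁻¹

k = ln(C₁/C₂) / (t₂ − t₁) = ln(3030/455) / (72.1 − 22.8)
  = 1.896 / 49.30 = 0.03846 h⁻¹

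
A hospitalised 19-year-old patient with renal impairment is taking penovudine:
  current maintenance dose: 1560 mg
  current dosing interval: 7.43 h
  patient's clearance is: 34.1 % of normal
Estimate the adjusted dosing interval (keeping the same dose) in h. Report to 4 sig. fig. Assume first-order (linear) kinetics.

To keep the same average steady-state level, dosing rate must scale with clearance.
CL ratio = 34.1 / 100 = 0.3410
New interval (same dose) = 7.43 / 0.3410 = 21.79 h

21.79 h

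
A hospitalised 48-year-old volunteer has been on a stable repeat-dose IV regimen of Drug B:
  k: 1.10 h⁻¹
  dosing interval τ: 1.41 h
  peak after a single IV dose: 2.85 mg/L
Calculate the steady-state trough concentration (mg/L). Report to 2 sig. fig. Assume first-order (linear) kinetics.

0.77 mg/L

e^(−kτ) = e^(−1.100 × 1.41) = 0.2120
Accumulation ratio R = 1 / (1 − e^(−kτ)) = 1 / (1 − 0.2120) = 1.269
Steady-state trough = C₀ × R × e^(−kτ) = 2.85 × 1.269 × 0.2120 = 0.7667 mg/L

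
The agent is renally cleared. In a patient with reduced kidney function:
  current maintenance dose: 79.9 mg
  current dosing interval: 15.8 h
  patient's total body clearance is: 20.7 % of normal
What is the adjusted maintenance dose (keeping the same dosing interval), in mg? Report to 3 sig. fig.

To keep the same average steady-state level, dosing rate must scale with clearance.
CL ratio = 20.7 / 100 = 0.2070
New dose (same interval) = 79.9 × 0.2070 = 16.54 mg

16.5 mg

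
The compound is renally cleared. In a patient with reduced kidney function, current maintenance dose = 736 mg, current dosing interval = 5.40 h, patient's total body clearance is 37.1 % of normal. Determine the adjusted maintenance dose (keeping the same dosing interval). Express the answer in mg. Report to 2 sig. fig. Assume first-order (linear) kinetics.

To keep the same average steady-state level, dosing rate must scale with clearance.
CL ratio = 37.1 / 100 = 0.3710
New dose (same interval) = 736 × 0.3710 = 273.1 mg

270 mg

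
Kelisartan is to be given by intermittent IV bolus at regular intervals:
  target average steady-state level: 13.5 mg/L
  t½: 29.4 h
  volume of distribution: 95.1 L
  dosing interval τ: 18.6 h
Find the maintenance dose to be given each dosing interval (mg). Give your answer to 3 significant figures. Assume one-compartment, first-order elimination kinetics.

563 mg

k = ln2 / t½ = 0.693147 / 29.4 = 0.02358 h⁻¹
CL = k × Vd = 0.02358 × 95.1 = 2.242 L/h
At steady state, Dose/τ = Css × CL.
Dose = Css × CL × τ = 13.5 × 2.242 × 18.6 = 563.0 mg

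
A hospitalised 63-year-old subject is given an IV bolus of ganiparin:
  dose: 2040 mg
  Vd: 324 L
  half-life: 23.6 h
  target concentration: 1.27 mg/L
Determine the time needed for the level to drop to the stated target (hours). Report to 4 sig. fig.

C₀ = Dose / Vd = 2040 / 324 = 6.296 mg/L
k = ln2 / t½ = 0.693147 / 23.6 = 0.02937 h⁻¹
t = ln(C₀ / C) / k = ln(6.296 / 1.27) / 0.02937
  = ln(4.957) / 0.02937 = 1.601 / 0.02937 = 54.51 h

54.51 h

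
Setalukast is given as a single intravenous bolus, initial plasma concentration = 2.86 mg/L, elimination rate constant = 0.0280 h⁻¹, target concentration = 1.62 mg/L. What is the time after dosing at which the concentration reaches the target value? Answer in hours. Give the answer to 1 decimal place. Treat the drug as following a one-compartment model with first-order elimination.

t = ln(C₀ / C) / k = ln(2.860 / 1.62) / 0.02800
  = ln(1.765) / 0.02800 = 0.5682 / 0.02800 = 20.29 h

20.3 h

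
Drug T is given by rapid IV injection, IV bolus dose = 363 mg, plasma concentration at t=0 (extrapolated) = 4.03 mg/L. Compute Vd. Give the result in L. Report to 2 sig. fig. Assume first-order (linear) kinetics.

90 L

Vd = Dose / C₀ = 363.0 / 4.03 = 90.07 L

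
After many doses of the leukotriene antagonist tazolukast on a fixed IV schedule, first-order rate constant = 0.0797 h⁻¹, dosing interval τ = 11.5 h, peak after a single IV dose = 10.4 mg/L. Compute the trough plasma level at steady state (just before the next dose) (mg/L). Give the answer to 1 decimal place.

6.9 mg/L

e^(−kτ) = e^(−0.07970 × 11.5) = 0.3999
Accumulation ratio R = 1 / (1 − e^(−kτ)) = 1 / (1 − 0.3999) = 1.666
Steady-state trough = C₀ × R × e^(−kτ) = 10.4 × 1.666 × 0.3999 = 6.929 mg/L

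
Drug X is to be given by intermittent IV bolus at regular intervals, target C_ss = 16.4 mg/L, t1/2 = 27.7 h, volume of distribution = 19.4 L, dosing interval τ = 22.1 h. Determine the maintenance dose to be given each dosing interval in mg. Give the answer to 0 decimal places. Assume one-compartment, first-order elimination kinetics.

176 mg

k = ln2 / t½ = 0.693147 / 27.7 = 0.02502 h⁻¹
CL = k × Vd = 0.02502 × 19.4 = 0.4854 L/h
At steady state, Dose/τ = Css × CL.
Dose = Css × CL × τ = 16.4 × 0.4854 × 22.1 = 175.9 mg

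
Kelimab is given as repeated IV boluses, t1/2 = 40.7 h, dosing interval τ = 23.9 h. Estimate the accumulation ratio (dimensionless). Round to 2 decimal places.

k = ln2 / t½ = 0.693147 / 40.7 = 0.01703 h⁻¹
e^(−kτ) = e^(−0.01703 × 23.9) = 0.6656
Accumulation ratio R = 1 / (1 − e^(−kτ)) = 1 / (1 − 0.6656) = 2.990

2.99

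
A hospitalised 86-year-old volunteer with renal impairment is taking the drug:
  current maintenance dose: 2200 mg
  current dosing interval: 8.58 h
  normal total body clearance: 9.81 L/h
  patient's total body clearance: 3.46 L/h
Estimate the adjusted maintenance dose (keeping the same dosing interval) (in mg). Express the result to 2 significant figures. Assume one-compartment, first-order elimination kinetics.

780 mg

To keep the same average steady-state level, dosing rate must scale with clearance.
CL ratio = 3.46 / 9.81 = 0.3527
New dose (same interval) = 2200 × 0.3527 = 775.9 mg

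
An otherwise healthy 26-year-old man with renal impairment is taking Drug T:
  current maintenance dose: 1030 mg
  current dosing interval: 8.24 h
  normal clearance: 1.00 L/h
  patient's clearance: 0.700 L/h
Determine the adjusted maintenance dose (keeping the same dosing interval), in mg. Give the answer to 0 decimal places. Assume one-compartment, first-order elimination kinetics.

721 mg

To keep the same average steady-state level, dosing rate must scale with clearance.
CL ratio = 0.700 / 1.00 = 0.7000
New dose (same interval) = 1030 × 0.7000 = 721.0 mg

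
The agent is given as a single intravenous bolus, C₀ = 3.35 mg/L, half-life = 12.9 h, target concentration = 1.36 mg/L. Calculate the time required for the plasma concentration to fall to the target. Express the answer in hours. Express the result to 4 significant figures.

16.78 h

k = ln2 / t½ = 0.693147 / 12.9 = 0.05373 h⁻¹
t = ln(C₀ / C) / k = ln(3.350 / 1.36) / 0.05373
  = ln(2.463) / 0.05373 = 0.9014 / 0.05373 = 16.78 h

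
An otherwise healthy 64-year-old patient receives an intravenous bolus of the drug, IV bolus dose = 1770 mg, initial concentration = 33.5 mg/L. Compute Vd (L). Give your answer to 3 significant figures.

52.8 L

Vd = Dose / C₀ = 1770 / 33.5 = 52.84 L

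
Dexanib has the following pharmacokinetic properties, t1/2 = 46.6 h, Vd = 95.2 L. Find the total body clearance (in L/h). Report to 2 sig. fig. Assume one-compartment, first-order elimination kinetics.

1.4 L/h

k = ln2 / t½ = 0.693147 / 46.6 = 0.01487 h⁻¹
CL = k × Vd = 0.01487 × 95.2 = 1.416 L/h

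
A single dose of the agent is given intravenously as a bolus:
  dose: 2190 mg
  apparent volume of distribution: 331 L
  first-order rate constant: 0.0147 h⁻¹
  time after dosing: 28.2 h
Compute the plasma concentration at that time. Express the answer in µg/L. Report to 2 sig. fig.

C₀ = Dose / Vd = 2190 / 331 = 6.616 mg/L
C = C₀ · e^(−k·t) = 6.616 × e^(−0.01470 × 28.2)
  = 6.616 × 0.6606 = 4.371 mg/L
Convert: 4.371 mg/L × 1000 = 4371 µg/L

4400 µg/L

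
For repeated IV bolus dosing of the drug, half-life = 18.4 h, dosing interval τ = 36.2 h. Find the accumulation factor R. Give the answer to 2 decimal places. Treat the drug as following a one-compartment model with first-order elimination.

k = ln2 / t½ = 0.693147 / 18.4 = 0.03767 h⁻¹
e^(−kτ) = e^(−0.03767 × 36.2) = 0.2557
Accumulation ratio R = 1 / (1 − e^(−kτ)) = 1 / (1 − 0.2557) = 1.344

1.34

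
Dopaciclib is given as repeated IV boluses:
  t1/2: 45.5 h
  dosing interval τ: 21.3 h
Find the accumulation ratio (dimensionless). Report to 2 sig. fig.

k = ln2 / t½ = 0.693147 / 45.5 = 0.01523 h⁻¹
e^(−kτ) = e^(−0.01523 × 21.3) = 0.7230
Accumulation ratio R = 1 / (1 − e^(−kτ)) = 1 / (1 − 0.7230) = 3.610

3.6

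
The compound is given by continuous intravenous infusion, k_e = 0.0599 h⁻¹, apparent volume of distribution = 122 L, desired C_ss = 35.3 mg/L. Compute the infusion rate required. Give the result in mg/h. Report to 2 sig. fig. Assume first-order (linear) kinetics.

260 mg/h

CL = k × Vd = 0.05990 × 122 = 7.308 L/h
At steady state, infusion rate R₀ = Css × CL = 35.3 × 7.308 = 258.0 mg/h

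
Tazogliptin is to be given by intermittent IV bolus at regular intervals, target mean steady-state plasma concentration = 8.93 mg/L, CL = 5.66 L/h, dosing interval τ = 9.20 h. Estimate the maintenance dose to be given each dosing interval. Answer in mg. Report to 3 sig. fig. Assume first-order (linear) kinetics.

465 mg

At steady state, Dose/τ = Css × CL.
Dose = Css × CL × τ = 8.93 × 5.660 × 9.20 = 465.0 mg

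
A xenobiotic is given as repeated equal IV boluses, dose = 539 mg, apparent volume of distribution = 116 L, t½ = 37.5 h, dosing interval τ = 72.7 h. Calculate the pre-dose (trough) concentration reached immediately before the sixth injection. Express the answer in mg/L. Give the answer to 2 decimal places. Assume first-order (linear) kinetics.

1.64 mg/L

C₀ per dose = Dose / Vd = 539 / 116 = 4.647 mg/L
k = ln2 / t½ = 0.693147 / 37.5 = 0.01848 h⁻¹
Fraction remaining after one interval: r = e^(−kτ) = e^(−0.01848 × 72.7) = 0.2609
Before dose 6, 5 doses have been given (aged 1τ, 2τ, 3τ, 4τ, 5τ).
C_trough = C₀ × (r + r² + … + r^5) = C₀ × r(1−r^5)/(1−r)
        = 4.647 × 0.2609 × (1 − 0.001209) / (1 − 0.2609) = 1.638 mg/L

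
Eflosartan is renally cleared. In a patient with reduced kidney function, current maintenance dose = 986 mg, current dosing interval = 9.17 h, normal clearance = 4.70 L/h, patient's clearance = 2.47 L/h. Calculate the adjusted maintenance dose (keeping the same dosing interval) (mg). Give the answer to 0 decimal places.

To keep the same average steady-state level, dosing rate must scale with clearance.
CL ratio = 2.47 / 4.70 = 0.5255
New dose (same interval) = 986 × 0.5255 = 518.1 mg

518 mg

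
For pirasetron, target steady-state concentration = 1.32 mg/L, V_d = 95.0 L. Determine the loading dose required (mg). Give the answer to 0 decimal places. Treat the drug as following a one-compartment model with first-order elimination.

125 mg

LD = Css × Vd = 1.32 × 95.0 = 125.4 mg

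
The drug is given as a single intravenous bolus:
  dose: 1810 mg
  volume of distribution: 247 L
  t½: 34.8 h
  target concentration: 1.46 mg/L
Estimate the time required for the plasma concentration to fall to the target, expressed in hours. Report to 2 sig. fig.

C₀ = Dose / Vd = 1810 / 247 = 7.328 mg/L
k = ln2 / t½ = 0.693147 / 34.8 = 0.01992 h⁻¹
t = ln(C₀ / C) / k = ln(7.328 / 1.46) / 0.01992
  = ln(5.019) / 0.01992 = 1.613 / 0.01992 = 80.97 h

81 h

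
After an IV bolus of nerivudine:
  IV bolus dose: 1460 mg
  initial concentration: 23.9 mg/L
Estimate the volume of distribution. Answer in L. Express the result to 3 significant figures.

Vd = Dose / C₀ = 1460 / 23.9 = 61.09 L

61.1 L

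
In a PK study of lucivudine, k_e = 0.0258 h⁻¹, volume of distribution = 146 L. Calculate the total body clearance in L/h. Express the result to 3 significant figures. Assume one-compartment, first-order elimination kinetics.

CL = k × Vd = 0.0258 × 146 = 3.767 L/h

3.77 L/h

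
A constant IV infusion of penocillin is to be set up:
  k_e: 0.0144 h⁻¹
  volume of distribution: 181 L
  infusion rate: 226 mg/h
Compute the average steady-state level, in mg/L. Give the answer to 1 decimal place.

CL = k × Vd = 0.01440 × 181 = 2.606 L/h
At steady state Css = R₀ / CL = 226 / 2.606 = 86.72 mg/L

86.7 mg/L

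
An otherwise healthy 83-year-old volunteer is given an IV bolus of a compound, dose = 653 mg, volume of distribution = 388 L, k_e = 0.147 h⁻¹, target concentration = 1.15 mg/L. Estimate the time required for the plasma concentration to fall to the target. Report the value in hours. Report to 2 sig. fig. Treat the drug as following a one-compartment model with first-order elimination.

C₀ = Dose / Vd = 653.0 / 388 = 1.683 mg/L
t = ln(C₀ / C) / k = ln(1.683 / 1.15) / 0.1470
  = ln(1.463) / 0.1470 = 0.3805 / 0.1470 = 2.588 h

2.6 h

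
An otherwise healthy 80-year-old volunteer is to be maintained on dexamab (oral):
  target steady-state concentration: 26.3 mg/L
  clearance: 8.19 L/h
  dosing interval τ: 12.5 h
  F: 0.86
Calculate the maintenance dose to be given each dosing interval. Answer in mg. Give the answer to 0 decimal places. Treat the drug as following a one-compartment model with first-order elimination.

3131 mg

At steady state, F × (Dose/τ) = Css × CL.
Dose = Css × CL × τ / F = 26.3 × 8.190 × 12.5 / 0.86 = 3131 mg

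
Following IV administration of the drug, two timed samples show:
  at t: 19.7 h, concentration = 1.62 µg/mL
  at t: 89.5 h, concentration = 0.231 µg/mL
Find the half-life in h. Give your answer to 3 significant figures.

k = ln(C₁/C₂) / (t₂ − t₁) = ln(1.62/0.231) / (89.5 − 19.7)
  = 1.948 / 69.80 = 0.02791 h⁻¹
t½ = ln2 / k = 0.693147 / 0.02791 = 24.84 h

24.8 h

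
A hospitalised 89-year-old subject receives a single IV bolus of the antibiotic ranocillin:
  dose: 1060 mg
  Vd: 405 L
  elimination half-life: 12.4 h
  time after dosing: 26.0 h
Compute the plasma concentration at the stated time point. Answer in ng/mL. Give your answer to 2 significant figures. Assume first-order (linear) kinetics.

610 ng/mL

C₀ = Dose / Vd = 1060 / 405 = 2.617 mg/L
k = ln2 / t½ = 0.693147 / 12.4 = 0.05590 h⁻¹
C = C₀ · e^(−k·t) = 2.617 × e^(−0.05590 × 26.0)
  = 2.617 × 0.2338 = 0.6119 mg/L
Convert: 0.6119 mg/L × 1000 = 611.9 ng/mL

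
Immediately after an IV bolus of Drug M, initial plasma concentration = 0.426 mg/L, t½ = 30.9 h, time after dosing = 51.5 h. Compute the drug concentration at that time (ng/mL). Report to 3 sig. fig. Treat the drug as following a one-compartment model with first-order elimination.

134 ng/mL

k = ln2 / t½ = 0.693147 / 30.9 = 0.02243 h⁻¹
C = C₀ · e^(−k·t) = 0.4260 × e^(−0.02243 × 51.5)
  = 0.4260 × 0.3150 = 0.1342 mg/L
Convert: 0.1342 mg/L × 1000 = 134.2 ng/mL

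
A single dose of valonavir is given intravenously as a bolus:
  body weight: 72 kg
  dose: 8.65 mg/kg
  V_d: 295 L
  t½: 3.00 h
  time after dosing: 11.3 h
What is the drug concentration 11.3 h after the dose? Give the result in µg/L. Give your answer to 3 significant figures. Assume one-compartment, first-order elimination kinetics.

155 µg/L

Total dose = 8.65 × 72 = 622.8 mg
C₀ = Dose / Vd = 622.8 / 295 = 2.111 mg/L
k = ln2 / t½ = 0.693147 / 3.00 = 0.2310 h⁻¹
C = C₀ · e^(−k·t) = 2.111 × e^(−0.2310 × 11.3)
  = 2.111 × 0.07351 = 0.1552 mg/L
Convert: 0.1552 mg/L × 1000 = 155.2 µg/L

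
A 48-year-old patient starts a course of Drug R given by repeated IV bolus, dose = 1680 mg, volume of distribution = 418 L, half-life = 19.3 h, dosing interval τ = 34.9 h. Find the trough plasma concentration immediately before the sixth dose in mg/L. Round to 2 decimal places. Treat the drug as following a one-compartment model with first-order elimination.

C₀ per dose = Dose / Vd = 1680 / 418 = 4.019 mg/L
k = ln2 / t½ = 0.693147 / 19.3 = 0.03591 h⁻¹
Fraction remaining after one interval: r = e^(−kτ) = e^(−0.03591 × 34.9) = 0.2856
Before dose 6, 5 doses have been given (aged 1τ, 2τ, 3τ, 4τ, 5τ).
C_trough = C₀ × (r + r² + … + r^5) = C₀ × r(1−r^5)/(1−r)
        = 4.019 × 0.2856 × (1 − 0.001900) / (1 − 0.2856) = 1.604 mg/L

1.60 mg/L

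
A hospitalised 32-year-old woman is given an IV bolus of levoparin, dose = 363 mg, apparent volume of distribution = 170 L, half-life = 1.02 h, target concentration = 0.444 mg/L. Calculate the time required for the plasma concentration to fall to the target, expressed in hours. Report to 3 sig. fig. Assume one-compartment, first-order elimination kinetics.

2.31 h

C₀ = Dose / Vd = 363.0 / 170 = 2.135 mg/L
k = ln2 / t½ = 0.693147 / 1.02 = 0.6796 h⁻¹
t = ln(C₀ / C) / k = ln(2.135 / 0.444) / 0.6796
  = ln(4.809) / 0.6796 = 1.570 / 0.6796 = 2.310 h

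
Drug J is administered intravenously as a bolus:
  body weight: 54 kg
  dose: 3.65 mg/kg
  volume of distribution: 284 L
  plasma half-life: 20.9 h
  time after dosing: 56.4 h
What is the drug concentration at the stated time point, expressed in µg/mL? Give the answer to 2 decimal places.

Total dose = 3.65 × 54 = 197.1 mg
C₀ = Dose / Vd = 197.1 / 284 = 0.6940 mg/L
k = ln2 / t½ = 0.693147 / 20.9 = 0.03316 h⁻¹
C = C₀ · e^(−k·t) = 0.6940 × e^(−0.03316 × 56.4)
  = 0.6940 × 0.1541 = 0.1069 mg/L
(0.1069 mg/L = 0.1069 µg/mL)

0.11 µg/mL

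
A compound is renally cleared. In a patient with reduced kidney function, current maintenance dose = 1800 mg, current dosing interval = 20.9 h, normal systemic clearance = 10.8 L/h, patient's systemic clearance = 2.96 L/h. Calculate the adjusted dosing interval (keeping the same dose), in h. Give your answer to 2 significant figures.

76 h

To keep the same average steady-state level, dosing rate must scale with clearance.
CL ratio = 2.96 / 10.8 = 0.2741
New interval (same dose) = 20.9 / 0.2741 = 76.25 h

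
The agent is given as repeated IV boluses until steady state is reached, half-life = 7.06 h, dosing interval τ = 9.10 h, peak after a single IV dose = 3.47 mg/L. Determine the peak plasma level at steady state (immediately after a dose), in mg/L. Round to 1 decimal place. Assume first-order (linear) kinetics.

5.9 mg/L

k = ln2 / t½ = 0.693147 / 7.06 = 0.09818 h⁻¹
e^(−kτ) = e^(−0.09818 × 9.10) = 0.4092
Accumulation ratio R = 1 / (1 − e^(−kτ)) = 1 / (1 − 0.4092) = 1.693
Steady-state peak = C₀ × R = 3.47 × 1.693 = 5.875 mg/L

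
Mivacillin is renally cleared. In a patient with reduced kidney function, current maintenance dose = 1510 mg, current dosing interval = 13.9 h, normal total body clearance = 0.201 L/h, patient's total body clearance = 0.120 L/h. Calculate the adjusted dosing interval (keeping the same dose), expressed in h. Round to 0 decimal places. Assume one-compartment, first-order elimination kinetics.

To keep the same average steady-state level, dosing rate must scale with clearance.
CL ratio = 0.120 / 0.201 = 0.5970
New interval (same dose) = 13.9 / 0.5970 = 23.28 h

23 h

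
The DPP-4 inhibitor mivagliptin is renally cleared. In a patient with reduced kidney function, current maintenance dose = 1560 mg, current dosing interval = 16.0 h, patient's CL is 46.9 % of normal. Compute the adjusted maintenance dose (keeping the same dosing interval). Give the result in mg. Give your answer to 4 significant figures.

731.6 mg

To keep the same average steady-state level, dosing rate must scale with clearance.
CL ratio = 46.9 / 100 = 0.4690
New dose (same interval) = 1560 × 0.4690 = 731.6 mg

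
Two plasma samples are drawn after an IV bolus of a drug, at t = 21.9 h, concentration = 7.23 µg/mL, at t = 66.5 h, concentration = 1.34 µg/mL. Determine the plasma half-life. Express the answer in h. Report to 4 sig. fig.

k = ln(C₁/C₂) / (t₂ − t₁) = ln(7.23/1.34) / (66.5 − 21.9)
  = 1.686 / 44.60 = 0.03780 h⁻¹
t½ = ln2 / k = 0.693147 / 0.03780 = 18.34 h

18.34 h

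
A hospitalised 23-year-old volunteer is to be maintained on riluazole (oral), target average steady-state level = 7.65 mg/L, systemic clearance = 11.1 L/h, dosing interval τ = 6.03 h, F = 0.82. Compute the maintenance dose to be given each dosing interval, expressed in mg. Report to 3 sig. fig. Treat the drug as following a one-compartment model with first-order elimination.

624 mg

At steady state, F × (Dose/τ) = Css × CL.
Dose = Css × CL × τ / F = 7.65 × 11.10 × 6.03 / 0.82 = 624.4 mg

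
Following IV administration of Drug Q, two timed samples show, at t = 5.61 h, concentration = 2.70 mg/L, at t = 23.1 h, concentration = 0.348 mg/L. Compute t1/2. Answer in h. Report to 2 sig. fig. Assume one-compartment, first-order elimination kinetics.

k = ln(C₁/C₂) / (t₂ − t₁) = ln(2.70/0.348) / (23.1 − 5.61)
  = 2.049 / 17.49 = 0.1172 h⁻¹
t½ = ln2 / k = 0.693147 / 0.1172 = 5.914 h

5.9 h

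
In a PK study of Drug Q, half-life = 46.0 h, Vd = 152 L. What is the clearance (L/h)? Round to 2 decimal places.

2.29 L/h

k = ln2 / t½ = 0.693147 / 46.0 = 0.01507 h⁻¹
CL = k × Vd = 0.01507 × 152 = 2.291 L/h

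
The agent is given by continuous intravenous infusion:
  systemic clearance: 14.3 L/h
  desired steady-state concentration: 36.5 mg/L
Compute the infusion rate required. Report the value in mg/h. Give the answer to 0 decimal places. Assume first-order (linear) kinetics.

522 mg/h

At steady state, infusion rate R₀ = Css × CL = 36.5 × 14.30 = 522.0 mg/h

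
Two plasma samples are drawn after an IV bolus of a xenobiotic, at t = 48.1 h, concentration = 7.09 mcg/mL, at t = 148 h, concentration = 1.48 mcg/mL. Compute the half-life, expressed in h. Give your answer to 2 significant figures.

k = ln(C₁/C₂) / (t₂ − t₁) = ln(7.09/1.48) / (148 − 48.1)
  = 1.567 / 99.90 = 0.01569 h⁻¹
t½ = ln2 / k = 0.693147 / 0.01569 = 44.18 h

44 h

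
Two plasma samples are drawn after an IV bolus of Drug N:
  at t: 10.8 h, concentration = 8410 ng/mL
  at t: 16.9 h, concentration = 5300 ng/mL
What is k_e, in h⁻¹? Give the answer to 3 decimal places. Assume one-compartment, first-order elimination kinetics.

k = ln(C₁/C₂) / (t₂ − t₁) = ln(8410/5300) / (16.9 − 10.8)
  = 0.4617 / 6.100 = 0.07569 h⁻¹

0.076 h⁻¹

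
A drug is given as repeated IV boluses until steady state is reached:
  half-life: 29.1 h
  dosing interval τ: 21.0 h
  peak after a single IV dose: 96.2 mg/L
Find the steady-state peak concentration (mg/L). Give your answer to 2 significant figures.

240 mg/L

k = ln2 / t½ = 0.693147 / 29.1 = 0.02382 h⁻¹
e^(−kτ) = e^(−0.02382 × 21.0) = 0.6064
Accumulation ratio R = 1 / (1 − e^(−kτ)) = 1 / (1 − 0.6064) = 2.541
Steady-state peak = C₀ × R = 96.2 × 2.541 = 244.4 mg/L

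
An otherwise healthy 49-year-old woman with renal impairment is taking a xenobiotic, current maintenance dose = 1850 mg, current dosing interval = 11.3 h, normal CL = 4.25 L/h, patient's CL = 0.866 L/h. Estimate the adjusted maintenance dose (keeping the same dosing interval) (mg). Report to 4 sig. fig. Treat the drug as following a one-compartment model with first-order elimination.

377.0 mg

To keep the same average steady-state level, dosing rate must scale with clearance.
CL ratio = 0.866 / 4.25 = 0.2038
New dose (same interval) = 1850 × 0.2038 = 377.0 mg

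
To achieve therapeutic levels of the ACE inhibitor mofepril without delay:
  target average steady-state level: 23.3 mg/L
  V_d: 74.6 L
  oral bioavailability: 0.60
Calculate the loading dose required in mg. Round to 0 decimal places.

LD = Css × Vd / F = 23.3 × 74.6 / 0.60 = 2897 mg

2897 mg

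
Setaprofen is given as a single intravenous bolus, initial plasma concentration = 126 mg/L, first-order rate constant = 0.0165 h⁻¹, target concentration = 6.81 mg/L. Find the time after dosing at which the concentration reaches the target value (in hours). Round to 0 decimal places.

177 h

t = ln(C₀ / C) / k = ln(126.0 / 6.81) / 0.01650
  = ln(18.50) / 0.01650 = 2.918 / 0.01650 = 176.8 h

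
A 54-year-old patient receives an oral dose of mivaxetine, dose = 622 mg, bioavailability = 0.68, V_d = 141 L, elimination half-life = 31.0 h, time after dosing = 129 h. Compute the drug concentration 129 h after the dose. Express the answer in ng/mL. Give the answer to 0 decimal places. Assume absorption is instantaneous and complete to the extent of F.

Amount reaching circulation = F × Dose = 0.68 × 622.0 = 423.0 mg
C₀ = F·Dose / Vd = 423.0 / 141 = 3.000 mg/L
k = ln2 / t½ = 0.693147 / 31.0 = 0.02236 h⁻¹
C = C₀ · e^(−k·t) = 3.000 × e^(−0.02236 × 129)
  = 3.000 × 0.05589 = 0.1677 mg/L
Convert: 0.1677 mg/L × 1000 = 167.7 ng/mL

168 ng/mL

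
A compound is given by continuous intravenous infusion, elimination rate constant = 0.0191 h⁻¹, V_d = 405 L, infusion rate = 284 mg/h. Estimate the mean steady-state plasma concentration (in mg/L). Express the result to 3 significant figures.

36.7 mg/L

CL = k × Vd = 0.01910 × 405 = 7.736 L/h
At steady state Css = R₀ / CL = 284 / 7.736 = 36.71 mg/L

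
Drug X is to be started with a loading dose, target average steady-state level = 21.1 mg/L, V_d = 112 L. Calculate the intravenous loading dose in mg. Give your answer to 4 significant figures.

LD = Css × Vd = 21.1 × 112 = 2363 mg

2363 mg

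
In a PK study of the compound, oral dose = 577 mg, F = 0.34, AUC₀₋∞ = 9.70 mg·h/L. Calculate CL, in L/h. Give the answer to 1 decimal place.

CL = F·Dose / AUC = 0.34 × 577 / 9.70 = 20.22 L/h

20.2 L/h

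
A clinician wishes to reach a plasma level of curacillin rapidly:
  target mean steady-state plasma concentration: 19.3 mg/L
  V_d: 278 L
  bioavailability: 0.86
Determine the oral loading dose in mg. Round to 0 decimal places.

LD = Css × Vd / F = 19.3 × 278 / 0.86 = 6239 mg

6239 mg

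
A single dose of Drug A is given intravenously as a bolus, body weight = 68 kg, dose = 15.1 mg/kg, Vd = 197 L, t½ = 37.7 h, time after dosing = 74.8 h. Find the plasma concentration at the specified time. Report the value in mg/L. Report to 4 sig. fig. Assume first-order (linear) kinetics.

1.317 mg/L

Total dose = 15.1 × 68 = 1027 mg
C₀ = Dose / Vd = 1027 / 197 = 5.213 mg/L
k = ln2 / t½ = 0.693147 / 37.7 = 0.01839 h⁻¹
C = C₀ · e^(−k·t) = 5.213 × e^(−0.01839 × 74.8)
  = 5.213 × 0.2527 = 1.317 mg/L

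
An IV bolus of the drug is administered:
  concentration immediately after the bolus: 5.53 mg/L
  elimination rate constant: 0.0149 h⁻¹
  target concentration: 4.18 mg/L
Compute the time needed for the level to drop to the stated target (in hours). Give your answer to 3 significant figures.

18.8 h

t = ln(C₀ / C) / k = ln(5.530 / 4.18) / 0.01490
  = ln(1.323) / 0.01490 = 0.2799 / 0.01490 = 18.79 h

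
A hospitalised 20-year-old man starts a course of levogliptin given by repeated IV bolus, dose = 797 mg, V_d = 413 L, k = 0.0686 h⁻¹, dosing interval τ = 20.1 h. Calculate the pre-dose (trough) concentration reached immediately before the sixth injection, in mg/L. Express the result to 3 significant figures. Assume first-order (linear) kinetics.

C₀ per dose = Dose / Vd = 797 / 413 = 1.930 mg/L
Fraction remaining after one interval: r = e^(−kτ) = e^(−0.06860 × 20.1) = 0.2519
Before dose 6, 5 doses have been given (aged 1τ, 2τ, 3τ, 4τ, 5τ).
C_trough = C₀ × (r + r² + … + r^5) = C₀ × r(1−r^5)/(1−r)
        = 1.930 × 0.2519 × (1 − 0.001014) / (1 − 0.2519) = 0.6492 mg/L

0.649 mg/L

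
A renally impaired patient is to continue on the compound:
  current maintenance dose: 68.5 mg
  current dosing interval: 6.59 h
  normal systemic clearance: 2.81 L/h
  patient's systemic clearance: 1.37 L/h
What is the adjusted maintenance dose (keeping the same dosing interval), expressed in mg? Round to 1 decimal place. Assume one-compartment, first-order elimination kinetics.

To keep the same average steady-state level, dosing rate must scale with clearance.
CL ratio = 1.37 / 2.81 = 0.4875
New dose (same interval) = 68.5 × 0.4875 = 33.39 mg

33.4 mg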